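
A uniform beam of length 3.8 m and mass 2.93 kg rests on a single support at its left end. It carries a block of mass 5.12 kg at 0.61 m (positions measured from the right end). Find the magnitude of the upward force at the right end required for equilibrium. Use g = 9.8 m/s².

Sum moments about the left end (the unknown pivot reaction has zero arm there).
Beam weight: 2.93 × 9.8 = 28.71 N down at 1.9 m → arm 1.9 m, τ = 28.71 × 1.9 = 54.55 N·m clockwise.
Block: 5.12 × 9.8 = 50.18 N down at 0.61 m → arm 3.19 m, τ = 50.18 × 3.19 = 160.1 N·m clockwise.
Net moment of the loads = 214.6 N·m clockwise.
The upward force F acts at the right end, arm 3.8 m, giving F × 3.8 counterclockwise.
Balancing moments: F × 3.8 = 214.6, giving F = 214.6 / 3.8 = 56.5 N.

F ≈ 56.5 N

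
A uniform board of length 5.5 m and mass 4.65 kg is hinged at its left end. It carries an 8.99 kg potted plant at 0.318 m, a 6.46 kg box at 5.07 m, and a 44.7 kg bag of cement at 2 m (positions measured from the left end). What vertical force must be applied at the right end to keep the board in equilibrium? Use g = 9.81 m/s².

Take moments about the left end.
Beam weight: 4.65 × 9.81 = 45.62 N down at 2.75 m → arm 2.75 m, τ = 45.62 × 2.75 = 125.5 N·m clockwise.
Potted plant: 8.99 × 9.81 = 88.19 N down at 0.318 m → arm 0.318 m, τ = 88.19 × 0.318 = 28.04 N·m clockwise.
Box: 6.46 × 9.81 = 63.37 N down at 5.07 m → arm 5.07 m, τ = 63.37 × 5.07 = 321.3 N·m clockwise.
Bag of cement: 44.7 × 9.81 = 438.5 N down at 2 m → arm 2 m, τ = 438.5 × 2 = 877 N·m clockwise.
Net moment of the loads = 1352 N·m clockwise.
The upward force F acts at the right end, arm 5.5 m, giving F × 5.5 counterclockwise.
Setting net torque to zero: F × 5.5 = 1352 → F = 1352 / 5.5 = 246 N.

F ≈ 246 N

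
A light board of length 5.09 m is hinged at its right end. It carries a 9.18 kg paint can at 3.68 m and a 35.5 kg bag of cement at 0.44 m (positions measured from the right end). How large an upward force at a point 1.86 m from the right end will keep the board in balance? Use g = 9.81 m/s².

F ≈ 261 N

Sum moments about the right end (the unknown pivot reaction has zero arm there).
Paint can: 9.18 × 9.81 = 90.06 N down at 3.68 m → arm 3.68 m, τ = 90.06 × 3.68 = 331.4 N·m counterclockwise.
Bag of cement: 35.5 × 9.81 = 348.3 N down at 0.44 m → arm 0.44 m, τ = 348.3 × 0.44 = 153.3 N·m counterclockwise.
Net moment of the loads = 484.7 N·m counterclockwise.
The upward force F acts at a point 1.86 m from the right end, arm 1.86 m, giving F × 1.86 clockwise.
Balancing moments: F × 1.86 = 484.7, giving F = 484.7 / 1.86 = 261 N.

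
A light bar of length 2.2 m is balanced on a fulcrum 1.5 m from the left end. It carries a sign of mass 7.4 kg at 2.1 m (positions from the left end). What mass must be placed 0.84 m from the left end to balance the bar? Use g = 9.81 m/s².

m ≈ 6.73 kg

Take moments about the fulcrum (at 1.5 m from the left end).
Sign: 7.4 × 9.81 = 72.59 N down at 2.1 m → arm 0.6 m, τ = 72.59 × 0.6 = 43.55 N·m clockwise.
Net moment of known loads = 43.55 N·m clockwise.
An unknown mass m at 0.84 m has arm 0.66 m; its moment is m·g·0.66 counterclockwise.
Balancing moments: m × 9.81 × 0.66 = 43.55, giving m = 43.55 / (9.81 × 0.66) = 6.73 kg.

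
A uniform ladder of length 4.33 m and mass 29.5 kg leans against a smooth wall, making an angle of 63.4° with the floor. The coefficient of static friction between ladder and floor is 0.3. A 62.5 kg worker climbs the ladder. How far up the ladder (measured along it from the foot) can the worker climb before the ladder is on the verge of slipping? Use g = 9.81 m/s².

Sum moments about the foot of the ladder (the floor normal and friction both act there and drop out).
Ladder weight 29.5×9.81 = 289.4 N acts at 2.165 m along the ladder; its horizontal arm is 2.165·cos63.4° = 0.9694 m → τ = 280.5 N·m clockwise.
Worker weight 62.5×9.81 = 613.1 N at distance d → arm d·cos63.4° → τ = 613.1·d·0.4478 clockwise.
Wall normal N at the top has arm L sinθ = 3.872 m counterclockwise, so Στ = 0 gives N·3.872 = 280.5 + 274.5·d.
ΣFy = 0 ⇒ N_floor = 902.5 N, so the maximum friction is μ_s·N_floor = 0.3×902.5 = 270.8 N. ΣFx = 0 ⇒ N_wall = f, so at the slipping point N = 270.8 N.
Substituting: 270.8×3.872 = 280.5 + 274.5·d ⇒ d = (1049 − 280.5) / 274.5 = 2.8 m.

d ≈ 2.8 m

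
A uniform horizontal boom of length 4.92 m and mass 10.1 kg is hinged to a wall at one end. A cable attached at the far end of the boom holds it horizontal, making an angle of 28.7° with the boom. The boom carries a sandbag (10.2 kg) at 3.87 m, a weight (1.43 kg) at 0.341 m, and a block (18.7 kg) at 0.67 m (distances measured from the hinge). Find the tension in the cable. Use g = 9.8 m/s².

T ≈ 321 N

Taking torques about the hinge:
Beam weight: 10.1 × 9.8 = 98.98 N down at 2.46 m → arm 2.46 m, τ = 98.98 × 2.46 = 243.5 N·m clockwise.
Sandbag: 10.2 × 9.8 = 99.96 N down at 3.87 m → arm 3.87 m, τ = 99.96 × 3.87 = 386.8 N·m clockwise.
Weight: 1.43 × 9.8 = 14.01 N down at 0.341 m → arm 0.341 m, τ = 14.01 × 0.341 = 4.777 N·m clockwise.
Block: 18.7 × 9.8 = 183.3 N down at 0.67 m → arm 0.67 m, τ = 183.3 × 0.67 = 122.8 N·m clockwise.
Total clockwise load moment = 757.9 N·m.
The cable tension T acts at 4.92 m; only its component perpendicular to the boom, T sinθ, produces torque. sin 28.7° = 0.4802.
Στ = 0 ⇒ T × 4.92 × 0.4802 = 757.9 ⇒ T = 757.9 / 2.363 = 321 N.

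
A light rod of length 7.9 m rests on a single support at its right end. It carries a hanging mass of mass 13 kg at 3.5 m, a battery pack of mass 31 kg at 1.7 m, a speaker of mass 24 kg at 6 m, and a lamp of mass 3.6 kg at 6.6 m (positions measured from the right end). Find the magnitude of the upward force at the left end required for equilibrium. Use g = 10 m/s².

Choose the right end as the axis so the unknown pivot reaction has zero arm there.
Hanging mass: 13 × 10 = 130 N down at 3.5 m → arm 3.5 m, τ = 130 × 3.5 = 455 N·m counterclockwise.
Battery pack: 31 × 10 = 310 N down at 1.7 m → arm 1.7 m, τ = 310 × 1.7 = 527 N·m counterclockwise.
Speaker: 24 × 10 = 240 N down at 6 m → arm 6 m, τ = 240 × 6 = 1440 N·m counterclockwise.
Lamp: 3.6 × 10 = 36 N down at 6.6 m → arm 6.6 m, τ = 36 × 6.6 = 237.6 N·m counterclockwise.
Net moment of the loads = 2660 N·m counterclockwise.
The upward force F acts at the left end, arm 7.9 m, giving F × 7.9 clockwise.
Balancing moments: F × 7.9 = 2660, giving F = 2660 / 7.9 = 337 N.

F ≈ 337 N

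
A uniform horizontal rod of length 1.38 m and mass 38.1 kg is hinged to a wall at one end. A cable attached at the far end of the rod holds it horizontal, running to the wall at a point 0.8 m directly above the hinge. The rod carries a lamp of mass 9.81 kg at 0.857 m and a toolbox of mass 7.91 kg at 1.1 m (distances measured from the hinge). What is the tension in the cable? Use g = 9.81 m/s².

Taking torques about the hinge:
Beam weight: 38.1 × 9.81 = 373.8 N down at 0.69 m → arm 0.69 m, τ = 373.8 × 0.69 = 257.9 N·m clockwise.
Lamp: 9.81 × 9.81 = 96.24 N down at 0.857 m → arm 0.857 m, τ = 96.24 × 0.857 = 82.48 N·m clockwise.
Toolbox: 7.91 × 9.81 = 77.6 N down at 1.1 m → arm 1.1 m, τ = 77.6 × 1.1 = 85.36 N·m clockwise.
Total clockwise load moment = 425.7 N·m.
The cable tension T acts at 1.38 m; only its component perpendicular to the rod, T sinθ, produces torque. sinθ = h/√(h²+d²) = 0.8/√(0.8²+1.38²) = 0.5015.
Balancing moments: T × 1.38 × 0.5015 = 425.7, giving T = 425.7 / 0.6921 = 615 N.

T ≈ 615 N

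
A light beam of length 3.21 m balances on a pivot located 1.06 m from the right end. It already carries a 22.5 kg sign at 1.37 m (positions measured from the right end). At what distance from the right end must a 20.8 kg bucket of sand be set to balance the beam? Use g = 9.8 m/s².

x ≈ 0.725 m from the right end

About the pivot (at 1.06 m from the right end):
Sign: 22.5 × 9.8 = 220.5 N down at 1.37 m → arm 0.31 m, τ = 220.5 × 0.31 = 68.36 N·m counterclockwise.
Net moment of existing loads = 68.36 N·m counterclockwise.
The bucket of sand weighs 20.8 × 9.8 = 203.8 N and must supply an equal clockwise moment, so its lever arm about the pivot is 68.36 / 203.8 = 0.335 m.
That puts it at 1.06 − 0.335 = 0.725 m from the right end.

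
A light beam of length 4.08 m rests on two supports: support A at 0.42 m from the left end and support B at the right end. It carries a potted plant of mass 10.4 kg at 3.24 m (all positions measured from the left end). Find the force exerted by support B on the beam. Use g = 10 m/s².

R_B ≈ 80.1 N

Choose support A as the axis so its reaction then has zero moment arm.
Potted plant: 10.4 × 10 = 104 N down at 3.24 m → arm 2.82 m, τ = 104 × 2.82 = 293.3 N·m clockwise.
Net load moment about support A = 293.3 N·m clockwise.
Reaction R at support B is upward at 4.08 m, arm 3.66 m → moment R × 3.66 counterclockwise.
Στ = 0 ⇒ R × 3.66 = 293.3 ⇒ R = 80.1 N.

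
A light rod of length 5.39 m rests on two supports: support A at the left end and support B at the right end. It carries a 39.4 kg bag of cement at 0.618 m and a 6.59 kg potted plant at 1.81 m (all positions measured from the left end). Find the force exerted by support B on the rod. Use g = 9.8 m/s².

R_B ≈ 66 N

About support A:
Bag of cement: 39.4 × 9.8 = 386.1 N down at 0.618 m → arm 0.618 m, τ = 386.1 × 0.618 = 238.6 N·m clockwise.
Potted plant: 6.59 × 9.8 = 64.58 N down at 1.81 m → arm 1.81 m, τ = 64.58 × 1.81 = 116.9 N·m clockwise.
Net load moment about support A = 355.5 N·m clockwise.
Reaction R at support B is upward at 5.39 m, arm 5.39 m → moment R × 5.39 counterclockwise.
For rotational equilibrium, R × 5.39 = 355.5, so R = 66 N.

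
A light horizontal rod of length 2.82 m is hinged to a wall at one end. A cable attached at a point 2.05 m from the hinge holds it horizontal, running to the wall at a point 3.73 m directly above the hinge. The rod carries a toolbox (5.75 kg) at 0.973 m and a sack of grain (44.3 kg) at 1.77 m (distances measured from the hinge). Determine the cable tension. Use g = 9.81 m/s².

About the hinge:
Toolbox: 5.75 × 9.81 = 56.41 N down at 0.973 m → arm 0.973 m, τ = 56.41 × 0.973 = 54.89 N·m clockwise.
Sack of grain: 44.3 × 9.81 = 434.6 N down at 1.77 m → arm 1.77 m, τ = 434.6 × 1.77 = 769.2 N·m clockwise.
Total clockwise load moment = 824.1 N·m.
The cable tension T acts at 2.05 m; only its component perpendicular to the rod, T sinθ, produces torque. sinθ = h/√(h²+d²) = 3.73/√(3.73²+2.05²) = 0.8764.
Στ = 0 ⇒ T × 2.05 × 0.8764 = 824.1 ⇒ T = 824.1 / 1.797 = 459 N.

T ≈ 459 N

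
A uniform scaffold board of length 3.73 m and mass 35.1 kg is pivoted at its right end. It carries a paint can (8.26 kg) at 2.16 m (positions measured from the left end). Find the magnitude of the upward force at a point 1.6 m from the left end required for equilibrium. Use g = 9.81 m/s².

Sum moments about the right end (the unknown pivot reaction has zero arm there).
Beam weight: 35.1 × 9.81 = 344.3 N down at 1.865 m → arm 1.865 m, τ = 344.3 × 1.865 = 642.1 N·m counterclockwise.
Paint can: 8.26 × 9.81 = 81.03 N down at 2.16 m → arm 1.57 m, τ = 81.03 × 1.57 = 127.2 N·m counterclockwise.
Net moment of the loads = 769.3 N·m counterclockwise.
The upward force F acts at a point 1.6 m from the left end, arm 2.13 m, giving F × 2.13 clockwise.
Στ = 0 ⇒ F × 2.13 = 769.3 ⇒ F = 769.3 / 2.13 = 361 N.

F ≈ 361 N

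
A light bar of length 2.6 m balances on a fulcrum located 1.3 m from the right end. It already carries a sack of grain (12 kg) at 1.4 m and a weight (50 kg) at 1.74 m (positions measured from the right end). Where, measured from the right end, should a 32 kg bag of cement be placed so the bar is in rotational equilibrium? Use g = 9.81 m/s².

x ≈ 0.575 m from the right end

Take moments about the fulcrum (at 1.3 m from the right end).
Sack of grain: 12 × 9.81 = 117.7 N down at 1.4 m → arm 0.1 m, τ = 117.7 × 0.1 = 11.77 N·m counterclockwise.
Weight: 50 × 9.81 = 490.5 N down at 1.74 m → arm 0.44 m, τ = 490.5 × 0.44 = 215.8 N·m counterclockwise.
Net moment of existing loads = 227.6 N·m counterclockwise.
The bag of cement weighs 32 × 9.81 = 313.9 N and must supply an equal clockwise moment, so its lever arm about the fulcrum is 227.6 / 313.9 = 0.725 m.
That puts it at 1.3 − 0.725 = 0.575 m from the right end.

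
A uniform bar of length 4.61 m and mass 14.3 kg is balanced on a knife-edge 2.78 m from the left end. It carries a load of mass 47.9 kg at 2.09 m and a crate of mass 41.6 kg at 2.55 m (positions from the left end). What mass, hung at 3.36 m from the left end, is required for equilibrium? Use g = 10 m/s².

Choose the knife-edge (at 2.78 m from the left end) as the axis so the support reaction has zero arm there.
Beam weight: 14.3 × 10 = 143 N down at 2.305 m → arm 0.475 m, τ = 143 × 0.475 = 67.92 N·m counterclockwise.
Load: 47.9 × 10 = 479 N down at 2.09 m → arm 0.69 m, τ = 479 × 0.69 = 330.5 N·m counterclockwise.
Crate: 41.6 × 10 = 416 N down at 2.55 m → arm 0.23 m, τ = 416 × 0.23 = 95.68 N·m counterclockwise.
Net moment of known loads = 494.1 N·m counterclockwise.
An unknown mass m at 3.36 m has arm 0.58 m; its moment is m·g·0.58 clockwise.
For rotational equilibrium, m × 10 × 0.58 = 494.1, so m = 494.1 / (10 × 0.58) = 85.2 kg.

m ≈ 85.2 kg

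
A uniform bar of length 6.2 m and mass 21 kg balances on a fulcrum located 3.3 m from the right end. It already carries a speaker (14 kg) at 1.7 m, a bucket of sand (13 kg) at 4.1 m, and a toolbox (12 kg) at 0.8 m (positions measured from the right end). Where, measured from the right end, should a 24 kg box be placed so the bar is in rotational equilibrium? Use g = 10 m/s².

x ≈ 5.23 m from the right end

Sum moments about the fulcrum (at 3.3 m from the right end) (the support reaction has zero arm there).
Beam weight: 21 × 10 = 210 N down at 3.1 m → arm 0.2 m, τ = 210 × 0.2 = 42 N·m clockwise.
Speaker: 14 × 10 = 140 N down at 1.7 m → arm 1.6 m, τ = 140 × 1.6 = 224 N·m clockwise.
Bucket of sand: 13 × 10 = 130 N down at 4.1 m → arm 0.8 m, τ = 130 × 0.8 = 104 N·m counterclockwise.
Toolbox: 12 × 10 = 120 N down at 0.8 m → arm 2.5 m, τ = 120 × 2.5 = 300 N·m clockwise.
Net moment of existing loads = 462 N·m clockwise.
The box weighs 24 × 10 = 240 N and must supply an equal counterclockwise moment, so its lever arm about the fulcrum is 462 / 240 = 1.93 m.
That puts it at 3.3 + 1.93 = 5.23 m from the right end.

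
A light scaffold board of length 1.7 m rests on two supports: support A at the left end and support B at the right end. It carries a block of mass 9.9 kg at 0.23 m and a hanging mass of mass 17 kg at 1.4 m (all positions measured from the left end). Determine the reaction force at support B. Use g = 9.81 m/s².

About support A:
Block: 9.9 × 9.81 = 97.12 N down at 0.23 m → arm 0.23 m, τ = 97.12 × 0.23 = 22.34 N·m clockwise.
Hanging mass: 17 × 9.81 = 166.8 N down at 1.4 m → arm 1.4 m, τ = 166.8 × 1.4 = 233.5 N·m clockwise.
Net load moment about support A = 255.8 N·m clockwise.
Reaction R at support B is upward at 1.7 m, arm 1.7 m → moment R × 1.7 counterclockwise.
Στ = 0 ⇒ R × 1.7 = 255.8 ⇒ R = 150 N.

R_B ≈ 150 N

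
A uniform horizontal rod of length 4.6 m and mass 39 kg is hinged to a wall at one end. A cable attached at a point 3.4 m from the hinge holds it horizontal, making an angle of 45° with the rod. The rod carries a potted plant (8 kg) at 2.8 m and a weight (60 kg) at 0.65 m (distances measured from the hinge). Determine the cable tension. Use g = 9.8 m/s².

T ≈ 616 N

Choose the hinge as the axis so the unknown hinge reaction has zero arm there.
Beam weight: 39 × 9.8 = 382.2 N down at 2.3 m → arm 2.3 m, τ = 382.2 × 2.3 = 879.1 N·m clockwise.
Potted plant: 8 × 9.8 = 78.4 N down at 2.8 m → arm 2.8 m, τ = 78.4 × 2.8 = 219.5 N·m clockwise.
Weight: 60 × 9.8 = 588 N down at 0.65 m → arm 0.65 m, τ = 588 × 0.65 = 382.2 N·m clockwise.
Total clockwise load moment = 1481 N·m.
The cable tension T acts at 3.4 m; only its component perpendicular to the rod, T sinθ, produces torque. sin 45° = 0.7071.
Balancing moments: T × 3.4 × 0.7071 = 1481, giving T = 1481 / 2.404 = 616 N.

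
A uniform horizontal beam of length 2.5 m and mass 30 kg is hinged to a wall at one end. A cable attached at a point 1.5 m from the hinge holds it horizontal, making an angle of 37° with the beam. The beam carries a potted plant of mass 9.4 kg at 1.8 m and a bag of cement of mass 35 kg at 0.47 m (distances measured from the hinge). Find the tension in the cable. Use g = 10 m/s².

Choose the hinge as the axis so the unknown hinge reaction has zero arm there.
Beam weight: 30 × 10 = 300 N down at 1.25 m → arm 1.25 m, τ = 300 × 1.25 = 375 N·m clockwise.
Potted plant: 9.4 × 10 = 94 N down at 1.8 m → arm 1.8 m, τ = 94 × 1.8 = 169.2 N·m clockwise.
Bag of cement: 35 × 10 = 350 N down at 0.47 m → arm 0.47 m, τ = 350 × 0.47 = 164.5 N·m clockwise.
Total clockwise load moment = 708.7 N·m.
The cable tension T acts at 1.5 m; only its component perpendicular to the beam, T sinθ, produces torque. sin 37° = 0.6018.
Setting net torque to zero: T × 1.5 × 0.6018 = 708.7 → T = 708.7 / 0.9027 = 785 N.

T ≈ 785 N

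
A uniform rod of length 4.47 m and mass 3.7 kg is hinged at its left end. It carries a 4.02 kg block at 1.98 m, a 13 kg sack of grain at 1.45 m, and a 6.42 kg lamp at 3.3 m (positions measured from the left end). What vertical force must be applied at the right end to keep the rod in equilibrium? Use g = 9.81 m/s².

F ≈ 123 N

Sum moments about the left end (the unknown pivot reaction has zero arm there).
Beam weight: 3.7 × 9.81 = 36.3 N down at 2.235 m → arm 2.235 m, τ = 36.3 × 2.235 = 81.13 N·m clockwise.
Block: 4.02 × 9.81 = 39.44 N down at 1.98 m → arm 1.98 m, τ = 39.44 × 1.98 = 78.09 N·m clockwise.
Sack of grain: 13 × 9.81 = 127.5 N down at 1.45 m → arm 1.45 m, τ = 127.5 × 1.45 = 184.9 N·m clockwise.
Lamp: 6.42 × 9.81 = 62.98 N down at 3.3 m → arm 3.3 m, τ = 62.98 × 3.3 = 207.8 N·m clockwise.
Net moment of the loads = 551.9 N·m clockwise.
The upward force F acts at the right end, arm 4.47 m, giving F × 4.47 counterclockwise.
Setting net torque to zero: F × 4.47 = 551.9 → F = 551.9 / 4.47 = 123 N.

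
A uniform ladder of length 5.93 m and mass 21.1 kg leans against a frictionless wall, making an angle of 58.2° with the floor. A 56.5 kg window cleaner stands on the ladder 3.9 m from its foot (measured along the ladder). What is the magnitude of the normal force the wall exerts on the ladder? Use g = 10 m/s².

N_wall ≈ 296 N

Sum moments about the foot of the ladder (the floor normal and friction both act there and drop out).
Ladder weight 21.1×10 = 211 N acts at 2.965 m along the ladder; its horizontal arm is 2.965·cos58.2° = 1.562 m → τ = 329.6 N·m clockwise.
Window cleaner: 56.5×10 = 565 N at 3.9 m → arm 2.055 m → τ = 1161 N·m clockwise.
Wall normal N acts horizontally at the top; its moment arm is the height L sinθ = 5.93·sin58.2° = 5.04 m, counterclockwise.
Balancing moments: N × 5.04 = 1491, giving N = 296 N.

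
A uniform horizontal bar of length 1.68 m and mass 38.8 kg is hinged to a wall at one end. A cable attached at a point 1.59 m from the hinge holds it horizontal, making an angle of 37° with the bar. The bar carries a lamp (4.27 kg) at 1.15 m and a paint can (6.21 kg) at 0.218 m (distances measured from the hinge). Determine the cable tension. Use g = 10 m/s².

T ≈ 406 N

About the hinge:
Beam weight: 38.8 × 10 = 388 N down at 0.84 m → arm 0.84 m, τ = 388 × 0.84 = 325.9 N·m clockwise.
Lamp: 4.27 × 10 = 42.7 N down at 1.15 m → arm 1.15 m, τ = 42.7 × 1.15 = 49.1 N·m clockwise.
Paint can: 6.21 × 10 = 62.1 N down at 0.218 m → arm 0.218 m, τ = 62.1 × 0.218 = 13.54 N·m clockwise.
Total clockwise load moment = 388.5 N·m.
The cable tension T acts at 1.59 m; only its component perpendicular to the bar, T sinθ, produces torque. sin 37° = 0.6018.
Στ = 0 ⇒ T × 1.59 × 0.6018 = 388.5 ⇒ T = 388.5 / 0.9569 = 406 N.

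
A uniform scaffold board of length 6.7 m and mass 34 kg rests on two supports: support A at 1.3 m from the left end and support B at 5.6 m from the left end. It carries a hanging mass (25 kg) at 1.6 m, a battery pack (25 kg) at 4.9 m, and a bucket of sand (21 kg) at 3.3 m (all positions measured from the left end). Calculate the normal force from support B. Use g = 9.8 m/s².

Taking torques about support A:
Beam weight: 34 × 9.8 = 333.2 N down at 3.35 m → arm 2.05 m, τ = 333.2 × 2.05 = 683.1 N·m clockwise.
Hanging mass: 25 × 9.8 = 245 N down at 1.6 m → arm 0.3 m, τ = 245 × 0.3 = 73.5 N·m clockwise.
Battery pack: 25 × 9.8 = 245 N down at 4.9 m → arm 3.6 m, τ = 245 × 3.6 = 882 N·m clockwise.
Bucket of sand: 21 × 9.8 = 205.8 N down at 3.3 m → arm 2 m, τ = 205.8 × 2 = 411.6 N·m clockwise.
Net load moment about support A = 2050 N·m clockwise.
Reaction R at support B is upward at 5.6 m, arm 4.3 m → moment R × 4.3 counterclockwise.
Setting net torque to zero: R × 4.3 = 2050 → R = 477 N.

R_B ≈ 477 N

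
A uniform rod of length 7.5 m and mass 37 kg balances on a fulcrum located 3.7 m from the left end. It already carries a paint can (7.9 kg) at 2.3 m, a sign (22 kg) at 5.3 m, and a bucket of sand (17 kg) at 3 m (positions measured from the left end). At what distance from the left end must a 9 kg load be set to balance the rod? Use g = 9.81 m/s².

x ≈ 2.13 m from the left end

Taking torques about the fulcrum (at 3.7 m from the left end):
Beam weight: 37 × 9.81 = 363 N down at 3.75 m → arm 0.05 m, τ = 363 × 0.05 = 18.15 N·m clockwise.
Paint can: 7.9 × 9.81 = 77.5 N down at 2.3 m → arm 1.4 m, τ = 77.5 × 1.4 = 108.5 N·m counterclockwise.
Sign: 22 × 9.81 = 215.8 N down at 5.3 m → arm 1.6 m, τ = 215.8 × 1.6 = 345.3 N·m clockwise.
Bucket of sand: 17 × 9.81 = 166.8 N down at 3 m → arm 0.7 m, τ = 166.8 × 0.7 = 116.8 N·m counterclockwise.
Net moment of existing loads = 138.2 N·m clockwise.
The load weighs 9 × 9.81 = 88.29 N and must supply an equal counterclockwise moment, so its lever arm about the fulcrum is 138.2 / 88.29 = 1.57 m.
That puts it at 3.7 − 1.57 = 2.13 m from the left end.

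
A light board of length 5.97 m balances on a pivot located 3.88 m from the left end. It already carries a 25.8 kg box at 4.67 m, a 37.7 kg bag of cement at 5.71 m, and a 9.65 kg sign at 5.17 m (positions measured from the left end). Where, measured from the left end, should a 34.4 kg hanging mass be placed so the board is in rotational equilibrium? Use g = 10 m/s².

Take moments about the pivot (at 3.88 m from the left end).
Box: 25.8 × 10 = 258 N down at 4.67 m → arm 0.79 m, τ = 258 × 0.79 = 203.8 N·m clockwise.
Bag of cement: 37.7 × 10 = 377 N down at 5.71 m → arm 1.83 m, τ = 377 × 1.83 = 689.9 N·m clockwise.
Sign: 9.65 × 10 = 96.5 N down at 5.17 m → arm 1.29 m, τ = 96.5 × 1.29 = 124.5 N·m clockwise.
Net moment of existing loads = 1018 N·m clockwise.
The hanging mass weighs 34.4 × 10 = 344 N and must supply an equal counterclockwise moment, so its lever arm about the pivot is 1018 / 344 = 2.96 m.
That puts it at 3.88 − 2.96 = 0.92 m from the left end.

x ≈ 0.92 m from the left end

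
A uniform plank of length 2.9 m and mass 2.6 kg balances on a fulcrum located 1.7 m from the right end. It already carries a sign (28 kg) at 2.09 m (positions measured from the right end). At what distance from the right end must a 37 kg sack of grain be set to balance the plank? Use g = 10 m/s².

About the fulcrum (at 1.7 m from the right end):
Beam weight: 2.6 × 10 = 26 N down at 1.45 m → arm 0.25 m, τ = 26 × 0.25 = 6.5 N·m clockwise.
Sign: 28 × 10 = 280 N down at 2.09 m → arm 0.39 m, τ = 280 × 0.39 = 109.2 N·m counterclockwise.
Net moment of existing loads = 102.7 N·m counterclockwise.
The sack of grain weighs 37 × 10 = 370 N and must supply an equal clockwise moment, so its lever arm about the fulcrum is 102.7 / 370 = 0.278 m.
That puts it at 1.7 − 0.278 = 1.42 m from the right end.

x ≈ 1.42 m from the right end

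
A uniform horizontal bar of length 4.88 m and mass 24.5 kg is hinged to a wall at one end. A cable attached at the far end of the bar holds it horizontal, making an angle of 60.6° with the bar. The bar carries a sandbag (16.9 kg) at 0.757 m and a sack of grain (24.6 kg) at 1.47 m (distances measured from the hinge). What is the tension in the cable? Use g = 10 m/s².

T ≈ 256 N

About the hinge:
Beam weight: 24.5 × 10 = 245 N down at 2.44 m → arm 2.44 m, τ = 245 × 2.44 = 597.8 N·m clockwise.
Sandbag: 16.9 × 10 = 169 N down at 0.757 m → arm 0.757 m, τ = 169 × 0.757 = 127.9 N·m clockwise.
Sack of grain: 24.6 × 10 = 246 N down at 1.47 m → arm 1.47 m, τ = 246 × 1.47 = 361.6 N·m clockwise.
Total clockwise load moment = 1087 N·m.
The cable tension T acts at 4.88 m; only its component perpendicular to the bar, T sinθ, produces torque. sin 60.6° = 0.8712.
Setting net torque to zero: T × 4.88 × 0.8712 = 1087 → T = 1087 / 4.251 = 256 N.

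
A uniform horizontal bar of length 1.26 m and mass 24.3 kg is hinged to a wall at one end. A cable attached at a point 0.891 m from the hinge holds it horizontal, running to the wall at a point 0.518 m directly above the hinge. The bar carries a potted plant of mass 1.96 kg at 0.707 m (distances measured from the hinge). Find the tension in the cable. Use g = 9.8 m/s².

Sum moments about the hinge (the unknown hinge reaction has zero arm there).
Beam weight: 24.3 × 9.8 = 238.1 N down at 0.63 m → arm 0.63 m, τ = 238.1 × 0.63 = 150 N·m clockwise.
Potted plant: 1.96 × 9.8 = 19.21 N down at 0.707 m → arm 0.707 m, τ = 19.21 × 0.707 = 13.58 N·m clockwise.
Total clockwise load moment = 163.6 N·m.
The cable tension T acts at 0.891 m; only its component perpendicular to the bar, T sinθ, produces torque. sinθ = h/√(h²+d²) = 0.518/√(0.518²+0.891²) = 0.5026.
Στ = 0 ⇒ T × 0.891 × 0.5026 = 163.6 ⇒ T = 163.6 / 0.4478 = 365 N.

T ≈ 365 N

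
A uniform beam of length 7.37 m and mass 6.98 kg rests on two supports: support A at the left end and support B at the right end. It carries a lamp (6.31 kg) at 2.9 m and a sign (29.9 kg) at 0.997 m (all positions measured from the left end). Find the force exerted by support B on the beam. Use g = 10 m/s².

About support A:
Beam weight: 6.98 × 10 = 69.8 N down at 3.685 m → arm 3.685 m, τ = 69.8 × 3.685 = 257.2 N·m clockwise.
Lamp: 6.31 × 10 = 63.1 N down at 2.9 m → arm 2.9 m, τ = 63.1 × 2.9 = 183 N·m clockwise.
Sign: 29.9 × 10 = 299 N down at 0.997 m → arm 0.997 m, τ = 299 × 0.997 = 298.1 N·m clockwise.
Net load moment about support A = 738.3 N·m clockwise.
Reaction R at support B is upward at 7.37 m, arm 7.37 m → moment R × 7.37 counterclockwise.
Setting net torque to zero: R × 7.37 = 738.3 → R = 100 N.

R_B ≈ 100 N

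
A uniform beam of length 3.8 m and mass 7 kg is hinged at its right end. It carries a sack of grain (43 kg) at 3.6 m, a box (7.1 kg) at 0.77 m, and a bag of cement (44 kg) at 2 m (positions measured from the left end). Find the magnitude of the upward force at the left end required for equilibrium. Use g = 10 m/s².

About the right end:
Beam weight: 7 × 10 = 70 N down at 1.9 m → arm 1.9 m, τ = 70 × 1.9 = 133 N·m counterclockwise.
Sack of grain: 43 × 10 = 430 N down at 3.6 m → arm 0.2 m, τ = 430 × 0.2 = 86 N·m counterclockwise.
Box: 7.1 × 10 = 71 N down at 0.77 m → arm 3.03 m, τ = 71 × 3.03 = 215.1 N·m counterclockwise.
Bag of cement: 44 × 10 = 440 N down at 2 m → arm 1.8 m, τ = 440 × 1.8 = 792 N·m counterclockwise.
Net moment of the loads = 1226 N·m counterclockwise.
The upward force F acts at the left end, arm 3.8 m, giving F × 3.8 clockwise.
Balancing moments: F × 3.8 = 1226, giving F = 1226 / 3.8 = 323 N.

F ≈ 323 N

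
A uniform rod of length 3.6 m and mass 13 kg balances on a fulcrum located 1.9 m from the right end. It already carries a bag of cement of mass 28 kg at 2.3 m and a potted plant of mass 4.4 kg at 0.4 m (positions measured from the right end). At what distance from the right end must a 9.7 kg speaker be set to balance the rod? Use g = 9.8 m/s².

x ≈ 1.56 m from the right end

Choose the fulcrum (at 1.9 m from the right end) as the axis so the support reaction has zero arm there.
Beam weight: 13 × 9.8 = 127.4 N down at 1.8 m → arm 0.1 m, τ = 127.4 × 0.1 = 12.74 N·m clockwise.
Bag of cement: 28 × 9.8 = 274.4 N down at 2.3 m → arm 0.4 m, τ = 274.4 × 0.4 = 109.8 N·m counterclockwise.
Potted plant: 4.4 × 9.8 = 43.12 N down at 0.4 m → arm 1.5 m, τ = 43.12 × 1.5 = 64.68 N·m clockwise.
Net moment of existing loads = 32.38 N·m counterclockwise.
The speaker weighs 9.7 × 9.8 = 95.06 N and must supply an equal clockwise moment, so its lever arm about the fulcrum is 32.38 / 95.06 = 0.341 m.
That puts it at 1.9 − 0.341 = 1.56 m from the right end.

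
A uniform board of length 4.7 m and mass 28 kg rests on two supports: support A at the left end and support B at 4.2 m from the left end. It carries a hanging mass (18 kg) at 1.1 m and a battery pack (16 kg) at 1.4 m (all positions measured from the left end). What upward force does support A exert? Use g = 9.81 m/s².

R_A ≈ 356 N

Sum moments about support B (its reaction then has zero moment arm).
Beam weight: 28 × 9.81 = 274.7 N down at 2.35 m → arm 1.85 m, τ = 274.7 × 1.85 = 508.2 N·m counterclockwise.
Hanging mass: 18 × 9.81 = 176.6 N down at 1.1 m → arm 3.1 m, τ = 176.6 × 3.1 = 547.5 N·m counterclockwise.
Battery pack: 16 × 9.81 = 157 N down at 1.4 m → arm 2.8 m, τ = 157 × 2.8 = 439.6 N·m counterclockwise.
Net load moment about support B = 1495 N·m counterclockwise.
Reaction R at support A is upward at 0 m, arm 4.2 m → moment R × 4.2 clockwise.
Στ = 0 ⇒ R × 4.2 = 1495 ⇒ R = 356 N.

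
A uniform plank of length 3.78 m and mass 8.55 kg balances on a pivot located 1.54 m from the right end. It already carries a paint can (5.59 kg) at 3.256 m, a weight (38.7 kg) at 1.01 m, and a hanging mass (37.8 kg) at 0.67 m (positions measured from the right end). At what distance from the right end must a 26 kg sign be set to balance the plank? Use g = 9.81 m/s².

About the pivot (at 1.54 m from the right end):
Beam weight: 8.55 × 9.81 = 83.88 N down at 1.89 m → arm 0.35 m, τ = 83.88 × 0.35 = 29.36 N·m counterclockwise.
Paint can: 5.59 × 9.81 = 54.84 N down at 3.256 m → arm 1.716 m, τ = 54.84 × 1.716 = 94.11 N·m counterclockwise.
Weight: 38.7 × 9.81 = 379.6 N down at 1.01 m → arm 0.53 m, τ = 379.6 × 0.53 = 201.2 N·m clockwise.
Hanging mass: 37.8 × 9.81 = 370.8 N down at 0.67 m → arm 0.87 m, τ = 370.8 × 0.87 = 322.6 N·m clockwise.
Net moment of existing loads = 400.3 N·m clockwise.
The sign weighs 26 × 9.81 = 255.1 N and must supply an equal counterclockwise moment, so its lever arm about the pivot is 400.3 / 255.1 = 1.57 m.
That puts it at 1.54 + 1.57 = 3.11 m from the right end.

x ≈ 3.11 m from the right end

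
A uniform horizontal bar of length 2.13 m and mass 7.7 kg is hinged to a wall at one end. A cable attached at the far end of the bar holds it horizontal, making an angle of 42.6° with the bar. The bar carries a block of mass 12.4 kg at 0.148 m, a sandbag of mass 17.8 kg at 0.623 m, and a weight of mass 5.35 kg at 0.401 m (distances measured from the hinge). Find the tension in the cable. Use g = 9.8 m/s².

Sum moments about the hinge (the unknown hinge reaction has zero arm there).
Beam weight: 7.7 × 9.8 = 75.46 N down at 1.065 m → arm 1.065 m, τ = 75.46 × 1.065 = 80.36 N·m clockwise.
Block: 12.4 × 9.8 = 121.5 N down at 0.148 m → arm 0.148 m, τ = 121.5 × 0.148 = 17.98 N·m clockwise.
Sandbag: 17.8 × 9.8 = 174.4 N down at 0.623 m → arm 0.623 m, τ = 174.4 × 0.623 = 108.7 N·m clockwise.
Weight: 5.35 × 9.8 = 52.43 N down at 0.401 m → arm 0.401 m, τ = 52.43 × 0.401 = 21.02 N·m clockwise.
Total clockwise load moment = 228.1 N·m.
The cable tension T acts at 2.13 m; only its component perpendicular to the bar, T sinθ, produces torque. sin 42.6° = 0.6769.
Setting net torque to zero: T × 2.13 × 0.6769 = 228.1 → T = 228.1 / 1.442 = 158 N.

T ≈ 158 N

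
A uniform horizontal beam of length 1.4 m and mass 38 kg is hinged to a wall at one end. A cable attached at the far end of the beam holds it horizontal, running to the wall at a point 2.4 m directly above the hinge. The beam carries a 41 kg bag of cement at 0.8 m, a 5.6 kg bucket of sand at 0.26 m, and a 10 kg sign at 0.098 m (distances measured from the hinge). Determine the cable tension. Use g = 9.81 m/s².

T ≈ 502 N

Take moments about the hinge.
Beam weight: 38 × 9.81 = 372.8 N down at 0.7 m → arm 0.7 m, τ = 372.8 × 0.7 = 261 N·m clockwise.
Bag of cement: 41 × 9.81 = 402.2 N down at 0.8 m → arm 0.8 m, τ = 402.2 × 0.8 = 321.8 N·m clockwise.
Bucket of sand: 5.6 × 9.81 = 54.94 N down at 0.26 m → arm 0.26 m, τ = 54.94 × 0.26 = 14.28 N·m clockwise.
Sign: 10 × 9.81 = 98.1 N down at 0.098 m → arm 0.098 m, τ = 98.1 × 0.098 = 9.614 N·m clockwise.
Total clockwise load moment = 606.7 N·m.
The cable tension T acts at 1.4 m; only its component perpendicular to the beam, T sinθ, produces torque. sinθ = h/√(h²+d²) = 2.4/√(2.4²+1.4²) = 0.8638.
Balancing moments: T × 1.4 × 0.8638 = 606.7, giving T = 606.7 / 1.209 = 502 N.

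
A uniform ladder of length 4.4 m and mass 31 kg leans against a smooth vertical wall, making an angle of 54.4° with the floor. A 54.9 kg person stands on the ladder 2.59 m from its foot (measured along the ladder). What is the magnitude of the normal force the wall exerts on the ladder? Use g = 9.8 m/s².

N_wall ≈ 335 N

About the foot of the ladder:
Ladder weight 31×9.8 = 303.8 N acts at 2.2 m along the ladder; its horizontal arm is 2.2·cos54.4° = 1.281 m → τ = 389.2 N·m clockwise.
Person: 54.9×9.8 = 538 N at 2.59 m → arm 1.508 m → τ = 811.3 N·m clockwise.
Wall normal N acts horizontally at the top; its moment arm is the height L sinθ = 4.4·sin54.4° = 3.578 m, counterclockwise.
Setting net torque to zero: N × 3.578 = 1200 → N = 335 N.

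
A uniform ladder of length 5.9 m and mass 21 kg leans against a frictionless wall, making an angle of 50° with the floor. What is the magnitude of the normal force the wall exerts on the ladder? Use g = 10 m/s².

N_wall ≈ 88.1 N

About the foot of the ladder:
Ladder weight 21×10 = 210 N acts at 2.95 m along the ladder; its horizontal arm is 2.95·cos50° = 1.896 m → τ = 398.2 N·m clockwise.
Wall normal N acts horizontally at the top; its moment arm is the height L sinθ = 5.9·sin50° = 4.52 m, counterclockwise.
For rotational equilibrium, N × 4.52 = 398.2, so N = 88.1 N.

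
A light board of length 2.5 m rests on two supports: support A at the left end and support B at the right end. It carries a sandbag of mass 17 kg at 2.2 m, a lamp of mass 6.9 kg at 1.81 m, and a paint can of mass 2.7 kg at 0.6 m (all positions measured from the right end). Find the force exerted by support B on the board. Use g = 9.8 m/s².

Sum moments about support A (its reaction then has zero moment arm).
Sandbag: 17 × 9.8 = 166.6 N down at 2.2 m → arm 0.3 m, τ = 166.6 × 0.3 = 49.98 N·m clockwise.
Lamp: 6.9 × 9.8 = 67.62 N down at 1.81 m → arm 0.69 m, τ = 67.62 × 0.69 = 46.66 N·m clockwise.
Paint can: 2.7 × 9.8 = 26.46 N down at 0.6 m → arm 1.9 m, τ = 26.46 × 1.9 = 50.27 N·m clockwise.
Net load moment about support A = 146.9 N·m clockwise.
Reaction R at support B is upward at 0 m, arm 2.5 m → moment R × 2.5 counterclockwise.
Balancing moments: R × 2.5 = 146.9, giving R = 58.8 N.

R_B ≈ 58.8 N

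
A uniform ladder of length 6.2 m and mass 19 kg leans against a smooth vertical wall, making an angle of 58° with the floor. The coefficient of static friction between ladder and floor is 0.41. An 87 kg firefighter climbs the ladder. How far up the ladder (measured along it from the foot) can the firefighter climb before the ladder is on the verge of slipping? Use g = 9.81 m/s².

Take moments about the foot of the ladder.
Ladder weight 19×9.81 = 186.4 N acts at 3.1 m along the ladder; its horizontal arm is 3.1·cos58° = 1.643 m → τ = 306.3 N·m clockwise.
Firefighter weight 87×9.81 = 853.5 N at distance d → arm d·cos58° → τ = 853.5·d·0.5299 clockwise.
Wall normal N at the top has arm L sinθ = 5.258 m counterclockwise, so Στ = 0 gives N·5.258 = 306.3 + 452.3·d.
ΣFy = 0 ⇒ N_floor = 1040 N, so the maximum friction is μ_s·N_floor = 0.41×1040 = 426.4 N. ΣFx = 0 ⇒ N_wall = f, so at the slipping point N = 426.4 N.
Substituting: 426.4×5.258 = 306.3 + 452.3·d ⇒ d = (2242 − 306.3) / 452.3 = 4.28 m.

d ≈ 4.28 m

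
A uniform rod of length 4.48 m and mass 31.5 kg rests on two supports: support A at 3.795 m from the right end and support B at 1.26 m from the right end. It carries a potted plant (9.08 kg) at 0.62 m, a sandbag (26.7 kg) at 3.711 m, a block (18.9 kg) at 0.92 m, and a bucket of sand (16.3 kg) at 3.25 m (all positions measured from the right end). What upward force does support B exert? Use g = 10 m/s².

R_B ≈ 565 N

Sum moments about support A (its reaction then has zero moment arm).
Beam weight: 31.5 × 10 = 315 N down at 2.24 m → arm 1.555 m, τ = 315 × 1.555 = 489.8 N·m clockwise.
Potted plant: 9.08 × 10 = 90.8 N down at 0.62 m → arm 3.175 m, τ = 90.8 × 3.175 = 288.3 N·m clockwise.
Sandbag: 26.7 × 10 = 267 N down at 3.711 m → arm 0.084 m, τ = 267 × 0.084 = 22.43 N·m clockwise.
Block: 18.9 × 10 = 189 N down at 0.92 m → arm 2.875 m, τ = 189 × 2.875 = 543.4 N·m clockwise.
Bucket of sand: 16.3 × 10 = 163 N down at 3.25 m → arm 0.545 m, τ = 163 × 0.545 = 88.84 N·m clockwise.
Net load moment about support A = 1433 N·m clockwise.
Reaction R at support B is upward at 1.26 m, arm 2.535 m → moment R × 2.535 counterclockwise.
For rotational equilibrium, R × 2.535 = 1433, so R = 565 N.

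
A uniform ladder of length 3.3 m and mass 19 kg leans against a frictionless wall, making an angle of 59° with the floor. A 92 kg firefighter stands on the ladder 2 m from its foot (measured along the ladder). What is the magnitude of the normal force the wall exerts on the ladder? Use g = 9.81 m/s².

N_wall ≈ 385 N

Take moments about the foot of the ladder.
Ladder weight 19×9.81 = 186.4 N acts at 1.65 m along the ladder; its horizontal arm is 1.65·cos59° = 0.8498 m → τ = 158.4 N·m clockwise.
Firefighter: 92×9.81 = 902.5 N at 2 m → arm 1.03 m → τ = 929.6 N·m clockwise.
Wall normal N acts horizontally at the top; its moment arm is the height L sinθ = 3.3·sin59° = 2.829 m, counterclockwise.
Balancing moments: N × 2.829 = 1088, giving N = 385 N.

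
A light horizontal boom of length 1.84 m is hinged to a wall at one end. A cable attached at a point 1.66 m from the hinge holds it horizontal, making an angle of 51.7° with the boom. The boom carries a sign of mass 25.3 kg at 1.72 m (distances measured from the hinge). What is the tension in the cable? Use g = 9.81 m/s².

Take moments about the hinge.
Sign: 25.3 × 9.81 = 248.2 N down at 1.72 m → arm 1.72 m, τ = 248.2 × 1.72 = 426.9 N·m clockwise.
Total clockwise load moment = 426.9 N·m.
The cable tension T acts at 1.66 m; only its component perpendicular to the boom, T sinθ, produces torque. sin 51.7° = 0.7848.
For rotational equilibrium, T × 1.66 × 0.7848 = 426.9, so T = 426.9 / 1.303 = 328 N.

T ≈ 328 N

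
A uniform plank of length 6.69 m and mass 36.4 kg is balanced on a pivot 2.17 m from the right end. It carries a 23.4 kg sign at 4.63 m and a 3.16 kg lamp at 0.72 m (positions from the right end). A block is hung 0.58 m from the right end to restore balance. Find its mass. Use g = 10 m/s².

Sum moments about the pivot (at 2.17 m from the right end) (the support reaction has zero arm there).
Beam weight: 36.4 × 10 = 364 N down at 3.345 m → arm 1.175 m, τ = 364 × 1.175 = 427.7 N·m counterclockwise.
Sign: 23.4 × 10 = 234 N down at 4.63 m → arm 2.46 m, τ = 234 × 2.46 = 575.6 N·m counterclockwise.
Lamp: 3.16 × 10 = 31.6 N down at 0.72 m → arm 1.45 m, τ = 31.6 × 1.45 = 45.82 N·m clockwise.
Net moment of known loads = 957.5 N·m counterclockwise.
An unknown mass m at 0.58 m has arm 1.59 m; its moment is m·g·1.59 clockwise.
Στ = 0 ⇒ m × 10 × 1.59 = 957.5 ⇒ m = 957.5 / (10 × 1.59) = 60.2 kg.

m ≈ 60.2 kg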